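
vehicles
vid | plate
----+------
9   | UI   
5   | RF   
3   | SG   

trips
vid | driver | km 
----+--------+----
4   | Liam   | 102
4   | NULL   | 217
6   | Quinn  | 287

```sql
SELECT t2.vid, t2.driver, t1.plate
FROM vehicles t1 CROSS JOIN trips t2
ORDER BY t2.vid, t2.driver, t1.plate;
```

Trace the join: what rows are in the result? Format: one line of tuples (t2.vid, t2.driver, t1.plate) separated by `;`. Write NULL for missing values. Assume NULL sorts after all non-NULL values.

(4, Liam, RF); (4, Liam, SG); (4, Liam, UI); (4, NULL, RF); (4, NULL, SG); (4, NULL, UI); (6, Quinn, RF); (6, Quinn, SG); (6, Quinn, UI)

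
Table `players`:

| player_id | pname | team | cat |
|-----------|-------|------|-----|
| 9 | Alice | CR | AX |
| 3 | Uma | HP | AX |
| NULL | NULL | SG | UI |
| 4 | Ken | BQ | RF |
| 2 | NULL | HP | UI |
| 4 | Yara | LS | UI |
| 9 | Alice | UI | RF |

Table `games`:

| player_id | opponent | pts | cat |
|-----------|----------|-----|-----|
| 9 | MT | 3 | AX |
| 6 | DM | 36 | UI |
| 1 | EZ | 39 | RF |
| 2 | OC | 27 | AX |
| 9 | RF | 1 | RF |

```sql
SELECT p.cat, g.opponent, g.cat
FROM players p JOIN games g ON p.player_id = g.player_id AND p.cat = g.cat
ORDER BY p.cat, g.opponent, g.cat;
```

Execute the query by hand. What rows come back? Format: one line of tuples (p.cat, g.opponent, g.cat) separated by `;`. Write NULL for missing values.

(AX, MT, AX); (RF, RF, RF)

INNER JOIN keeps only pairs where the ON condition holds.
Matching on p.player_id = g.player_id AND p.cat = g.cat. A NULL in a compared column never satisfies the condition.
- player_id=9, cat=AX: 1 matching g row(s), so 1 row(s) emitted.
- player_id=3, cat=AX: no matching g row, dropped.
- player_id=NULL, cat=UI: no matching g row, dropped.
- player_id=4, cat=RF: no matching g row, dropped.
- player_id=2, cat=UI: no matching g row, dropped.
- player_id=4, cat=UI: no matching g row, dropped.
- player_id=9, cat=RF: 1 matching g row(s), so 1 row(s) emitted.
After projecting and ordering:
p.cat | g.opponent | g.cat
AX | MT | AX
RF | RF | RF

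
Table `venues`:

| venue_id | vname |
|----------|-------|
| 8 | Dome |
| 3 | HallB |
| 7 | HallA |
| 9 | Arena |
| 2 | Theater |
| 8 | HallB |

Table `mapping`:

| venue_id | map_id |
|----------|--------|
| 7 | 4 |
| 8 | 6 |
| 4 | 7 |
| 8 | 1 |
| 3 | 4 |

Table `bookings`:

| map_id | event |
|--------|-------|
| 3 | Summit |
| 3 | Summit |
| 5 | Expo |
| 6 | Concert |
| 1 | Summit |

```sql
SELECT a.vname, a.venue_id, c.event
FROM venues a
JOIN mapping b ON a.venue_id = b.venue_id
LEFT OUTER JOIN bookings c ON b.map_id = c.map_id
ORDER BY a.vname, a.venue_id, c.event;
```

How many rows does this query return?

6

Step 1 — a INNER JOIN b on venue_id → 6 row(s).
Then LEFT JOIN `bookings c` on map_id: each of those 6 rows is kept; rows whose b.map_id has no match in c get NULL for c's columns.
Result: 6 row(s).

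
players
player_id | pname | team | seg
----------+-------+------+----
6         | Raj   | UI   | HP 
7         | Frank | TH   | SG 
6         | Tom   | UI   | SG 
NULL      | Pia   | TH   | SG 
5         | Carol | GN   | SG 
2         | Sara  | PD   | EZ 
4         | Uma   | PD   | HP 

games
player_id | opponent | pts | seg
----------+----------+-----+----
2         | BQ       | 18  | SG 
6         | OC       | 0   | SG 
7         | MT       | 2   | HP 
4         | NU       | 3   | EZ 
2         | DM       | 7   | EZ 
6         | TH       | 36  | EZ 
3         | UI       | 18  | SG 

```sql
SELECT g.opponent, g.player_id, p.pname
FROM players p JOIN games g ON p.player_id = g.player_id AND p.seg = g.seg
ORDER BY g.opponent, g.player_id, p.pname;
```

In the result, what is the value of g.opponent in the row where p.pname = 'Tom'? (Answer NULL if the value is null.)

OC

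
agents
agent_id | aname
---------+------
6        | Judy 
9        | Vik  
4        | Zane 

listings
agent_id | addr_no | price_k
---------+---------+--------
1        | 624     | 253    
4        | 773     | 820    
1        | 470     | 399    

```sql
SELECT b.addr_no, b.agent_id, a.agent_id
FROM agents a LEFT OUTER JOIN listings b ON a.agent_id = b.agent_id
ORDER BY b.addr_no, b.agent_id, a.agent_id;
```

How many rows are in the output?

LEFT JOIN keeps every row from `agents`; unmatched rows get NULL for `listings`'s columns.
Matching on a.agent_id = b.agent_id.
- a[0] agent_id=6 → no match; kept with NULLs on the b side.
- a[1] agent_id=9 → no match; kept with NULLs on the b side.
- a[2] agent_id=4 → 1 match(es) in b → 1 row(s).
Total: 1 matched + 2 padded = 3 rows.

3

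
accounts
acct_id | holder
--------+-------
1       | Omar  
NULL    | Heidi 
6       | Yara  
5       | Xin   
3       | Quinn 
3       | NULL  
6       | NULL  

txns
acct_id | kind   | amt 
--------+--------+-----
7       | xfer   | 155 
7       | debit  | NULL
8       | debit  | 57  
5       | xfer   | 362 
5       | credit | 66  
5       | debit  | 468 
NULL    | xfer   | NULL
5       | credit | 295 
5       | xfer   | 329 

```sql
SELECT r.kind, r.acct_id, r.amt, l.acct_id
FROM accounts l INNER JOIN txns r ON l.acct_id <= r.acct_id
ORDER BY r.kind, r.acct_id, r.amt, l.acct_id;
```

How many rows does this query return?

INNER JOIN keeps only pairs where the ON condition holds.
Matching on l.acct_id <= r.acct_id. A NULL in a compared column never satisfies the condition.
- acct_id=1: 8 matching r row(s), so 8 row(s) emitted.
- acct_id=NULL: no matching r row, dropped.
- acct_id=6: 3 matching r row(s), so 3 row(s) emitted.
- acct_id=5: 8 matching r row(s), so 8 row(s) emitted.
- acct_id=3: 8 matching r row(s), so 8 row(s) emitted.
- acct_id=3: 8 matching r row(s), so 8 row(s) emitted.
- acct_id=6: 3 matching r row(s), so 3 row(s) emitted.
Total: 38 rows.

38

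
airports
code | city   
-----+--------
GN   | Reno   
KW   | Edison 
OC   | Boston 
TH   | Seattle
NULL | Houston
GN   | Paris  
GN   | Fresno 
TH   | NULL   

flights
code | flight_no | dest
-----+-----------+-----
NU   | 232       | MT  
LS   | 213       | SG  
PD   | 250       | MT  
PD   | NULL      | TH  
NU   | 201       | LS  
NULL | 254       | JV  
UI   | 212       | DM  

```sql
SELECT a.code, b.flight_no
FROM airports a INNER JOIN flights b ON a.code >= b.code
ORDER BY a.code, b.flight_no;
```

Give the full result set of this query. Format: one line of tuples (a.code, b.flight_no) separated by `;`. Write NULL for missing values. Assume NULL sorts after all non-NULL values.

INNER JOIN keeps only pairs where the ON condition holds.
Matching on a.code >= b.code. A NULL in a compared column never satisfies the condition.
Matched pairs: 13.

(OC, 201); (OC, 213); (OC, 232); (TH, 201); (TH, 201); (TH, 213); (TH, 213); (TH, 232); (TH, 232); (TH, 250); (TH, 250); (TH, NULL); (TH, NULL)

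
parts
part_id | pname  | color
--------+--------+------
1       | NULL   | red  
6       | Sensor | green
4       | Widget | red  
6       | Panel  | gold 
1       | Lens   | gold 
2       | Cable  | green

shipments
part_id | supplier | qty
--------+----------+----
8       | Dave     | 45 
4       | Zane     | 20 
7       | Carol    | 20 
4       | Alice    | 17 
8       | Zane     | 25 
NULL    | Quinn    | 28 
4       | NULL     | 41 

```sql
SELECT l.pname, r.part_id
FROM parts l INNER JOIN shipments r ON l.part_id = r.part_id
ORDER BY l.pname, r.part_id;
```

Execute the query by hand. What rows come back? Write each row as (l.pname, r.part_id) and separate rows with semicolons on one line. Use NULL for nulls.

(Widget, 4); (Widget, 4); (Widget, 4)

INNER JOIN keeps only pairs where the ON condition holds.
Matching on l.part_id = r.part_id. A NULL in a compared column never satisfies the condition.
- l (part_id=1) has no partner → excluded.
- l (part_id=6) has no partner → excluded.
- l (part_id=4) pairs with 3 row(s) of r.
- l (part_id=6) has no partner → excluded.
- l (part_id=1) has no partner → excluded.
- l (part_id=2) has no partner → excluded.
After projecting and ordering:
l.pname | r.part_id
Widget | 4
Widget | 4
Widget | 4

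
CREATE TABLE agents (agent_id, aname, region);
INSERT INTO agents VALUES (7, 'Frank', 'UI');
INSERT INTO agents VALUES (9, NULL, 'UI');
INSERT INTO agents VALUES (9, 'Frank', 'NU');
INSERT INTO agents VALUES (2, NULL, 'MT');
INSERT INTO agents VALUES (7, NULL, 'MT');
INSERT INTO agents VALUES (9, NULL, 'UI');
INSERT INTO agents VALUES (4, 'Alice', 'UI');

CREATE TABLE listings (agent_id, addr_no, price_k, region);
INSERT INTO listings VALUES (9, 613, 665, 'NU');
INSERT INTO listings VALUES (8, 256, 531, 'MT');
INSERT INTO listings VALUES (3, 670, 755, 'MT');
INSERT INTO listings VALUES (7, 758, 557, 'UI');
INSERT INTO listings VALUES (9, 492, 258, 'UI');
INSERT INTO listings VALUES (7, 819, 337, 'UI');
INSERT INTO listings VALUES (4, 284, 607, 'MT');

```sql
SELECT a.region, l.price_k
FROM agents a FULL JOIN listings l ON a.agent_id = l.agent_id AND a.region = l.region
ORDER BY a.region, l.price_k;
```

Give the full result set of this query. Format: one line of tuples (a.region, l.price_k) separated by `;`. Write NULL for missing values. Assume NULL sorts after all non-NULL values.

FULL OUTER JOIN keeps every row from both sides; unmatched rows get NULL for the other side's columns.
Matching on a.agent_id = l.agent_id AND a.region = l.region.
- a[0] agent_id=7, region=UI → 2 match(es) in l → 2 row(s).
- a[1] agent_id=9, region=UI → 1 match(es) in l → 1 row(s).
- a[2] agent_id=9, region=NU → 1 match(es) in l → 1 row(s).
- a[3] agent_id=2, region=MT → no match; kept with NULLs on the l side.
- a[4] agent_id=7, region=MT → no match; kept with NULLs on the l side.
- a[5] agent_id=9, region=UI → 1 match(es) in l → 1 row(s).
- a[6] agent_id=4, region=UI → no match; kept with NULLs on the l side.
- plus 3 unmatched l row(s), each kept with NULL a columns.

(MT, NULL); (MT, NULL); (NU, 665); (UI, 258); (UI, 258); (UI, 337); (UI, 557); (UI, NULL); (NULL, 531); (NULL, 607); (NULL, 755)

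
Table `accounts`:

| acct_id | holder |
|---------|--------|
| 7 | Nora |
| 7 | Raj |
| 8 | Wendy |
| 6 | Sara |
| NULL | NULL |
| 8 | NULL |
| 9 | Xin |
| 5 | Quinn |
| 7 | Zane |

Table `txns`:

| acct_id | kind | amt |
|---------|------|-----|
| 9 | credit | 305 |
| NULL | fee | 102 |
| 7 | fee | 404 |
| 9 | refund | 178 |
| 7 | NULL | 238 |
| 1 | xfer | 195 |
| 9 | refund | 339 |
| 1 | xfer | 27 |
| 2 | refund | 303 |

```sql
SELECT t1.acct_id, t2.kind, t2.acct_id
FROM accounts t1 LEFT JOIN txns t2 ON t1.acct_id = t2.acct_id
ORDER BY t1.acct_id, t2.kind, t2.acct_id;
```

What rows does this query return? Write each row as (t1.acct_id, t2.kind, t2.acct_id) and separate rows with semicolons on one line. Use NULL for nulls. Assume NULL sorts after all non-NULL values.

(5, NULL, NULL); (6, NULL, NULL); (7, fee, 7); (7, fee, 7); (7, fee, 7); (7, NULL, 7); (7, NULL, 7); (7, NULL, 7); (8, NULL, NULL); (8, NULL, NULL); (9, credit, 9); (9, refund, 9); (9, refund, 9); (NULL, NULL, NULL)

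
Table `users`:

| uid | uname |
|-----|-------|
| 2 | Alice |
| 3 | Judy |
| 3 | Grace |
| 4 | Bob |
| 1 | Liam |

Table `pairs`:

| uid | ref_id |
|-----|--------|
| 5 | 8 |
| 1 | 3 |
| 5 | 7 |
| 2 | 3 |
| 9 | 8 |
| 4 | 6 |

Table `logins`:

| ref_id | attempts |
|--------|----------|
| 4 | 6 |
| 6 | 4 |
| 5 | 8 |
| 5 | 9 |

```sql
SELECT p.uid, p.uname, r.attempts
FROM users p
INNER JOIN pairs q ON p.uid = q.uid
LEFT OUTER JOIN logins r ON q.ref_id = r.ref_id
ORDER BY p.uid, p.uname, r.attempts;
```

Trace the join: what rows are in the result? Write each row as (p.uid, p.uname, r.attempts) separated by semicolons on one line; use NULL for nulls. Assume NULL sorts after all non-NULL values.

Evaluate left to right. First `users p INNER JOIN pairs q` on uid: 3 row(s).
Then LEFT JOIN `logins r` on ref_id: each of those 3 rows is kept; rows whose q.ref_id has no match in r get NULL for r's columns.

(1, Liam, NULL); (2, Alice, NULL); (4, Bob, 4)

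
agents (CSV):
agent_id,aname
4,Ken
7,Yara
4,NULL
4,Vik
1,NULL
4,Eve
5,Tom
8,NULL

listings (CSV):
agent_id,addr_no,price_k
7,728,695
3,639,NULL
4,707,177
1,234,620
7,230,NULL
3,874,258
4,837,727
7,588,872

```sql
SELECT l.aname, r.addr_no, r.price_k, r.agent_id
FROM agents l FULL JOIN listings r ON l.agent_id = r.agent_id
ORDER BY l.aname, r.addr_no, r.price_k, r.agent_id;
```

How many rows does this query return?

16

FULL OUTER JOIN keeps every row from both sides; unmatched rows get NULL for the other side's columns.
Matching on l.agent_id = r.agent_id.
Matched pairs: 12; unmatched l rows kept: 2; unmatched r rows kept: 2.
Total: 12 matched + 4 padded = 16 rows.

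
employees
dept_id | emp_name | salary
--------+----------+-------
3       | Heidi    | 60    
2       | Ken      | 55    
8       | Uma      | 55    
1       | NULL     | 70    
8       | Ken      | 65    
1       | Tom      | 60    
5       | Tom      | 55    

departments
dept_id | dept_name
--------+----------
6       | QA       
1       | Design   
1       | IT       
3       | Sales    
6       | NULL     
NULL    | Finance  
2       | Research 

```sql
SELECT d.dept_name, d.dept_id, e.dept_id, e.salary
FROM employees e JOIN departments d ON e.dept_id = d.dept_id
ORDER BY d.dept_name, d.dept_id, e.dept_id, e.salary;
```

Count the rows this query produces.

6

INNER JOIN keeps only pairs where the ON condition holds.
Matching on e.dept_id = d.dept_id. A NULL in a compared column never satisfies the condition.
Matched pairs: 6.
Total: 6 rows.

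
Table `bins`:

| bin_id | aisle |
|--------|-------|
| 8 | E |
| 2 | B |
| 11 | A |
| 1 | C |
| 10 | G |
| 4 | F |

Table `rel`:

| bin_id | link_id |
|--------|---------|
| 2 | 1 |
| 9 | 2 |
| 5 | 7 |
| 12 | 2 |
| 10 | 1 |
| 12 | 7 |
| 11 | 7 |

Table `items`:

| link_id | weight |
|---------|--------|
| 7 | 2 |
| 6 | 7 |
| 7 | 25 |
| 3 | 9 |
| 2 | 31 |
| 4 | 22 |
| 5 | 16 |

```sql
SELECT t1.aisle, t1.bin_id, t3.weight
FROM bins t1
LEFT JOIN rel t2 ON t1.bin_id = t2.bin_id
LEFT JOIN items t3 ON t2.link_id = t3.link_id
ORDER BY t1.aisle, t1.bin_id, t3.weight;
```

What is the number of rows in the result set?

7

Evaluate left to right. First `bins t1 LEFT JOIN rel t2` on bin_id: 6 row(s).
Then LEFT JOIN `items t3` on link_id: each of those 6 rows is kept; rows whose t2.link_id has no match in t3 get NULL for t3's columns.
Result: 7 row(s).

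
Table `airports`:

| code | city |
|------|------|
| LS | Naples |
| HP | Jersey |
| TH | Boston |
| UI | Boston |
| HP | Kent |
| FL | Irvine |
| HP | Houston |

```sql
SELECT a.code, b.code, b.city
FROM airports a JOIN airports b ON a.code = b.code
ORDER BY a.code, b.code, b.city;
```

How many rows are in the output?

13

INNER JOIN keeps only pairs where the ON condition holds.
Matching on a.code = b.code.
- a (code=LS) pairs with 1 row(s) of b.
- a (code=HP) pairs with 3 row(s) of b.
- a (code=TH) pairs with 1 row(s) of b.
- a (code=UI) pairs with 1 row(s) of b.
- a (code=HP) pairs with 3 row(s) of b.
- a (code=FL) pairs with 1 row(s) of b.
- a (code=HP) pairs with 3 row(s) of b.
Total: 13 rows.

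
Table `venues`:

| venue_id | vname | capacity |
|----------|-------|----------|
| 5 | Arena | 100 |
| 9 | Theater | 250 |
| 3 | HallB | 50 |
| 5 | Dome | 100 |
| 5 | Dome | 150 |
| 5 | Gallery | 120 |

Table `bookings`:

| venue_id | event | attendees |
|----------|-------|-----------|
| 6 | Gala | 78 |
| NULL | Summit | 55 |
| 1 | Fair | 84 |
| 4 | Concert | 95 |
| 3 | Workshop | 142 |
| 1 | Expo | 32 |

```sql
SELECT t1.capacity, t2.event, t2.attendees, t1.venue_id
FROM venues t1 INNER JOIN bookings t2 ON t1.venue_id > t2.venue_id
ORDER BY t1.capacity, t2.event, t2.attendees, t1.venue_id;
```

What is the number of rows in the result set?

23

INNER JOIN keeps only pairs where the ON condition holds.
Matching on t1.venue_id > t2.venue_id. A NULL in a compared column never satisfies the condition.
Matched pairs: 23.
Total: 23 rows.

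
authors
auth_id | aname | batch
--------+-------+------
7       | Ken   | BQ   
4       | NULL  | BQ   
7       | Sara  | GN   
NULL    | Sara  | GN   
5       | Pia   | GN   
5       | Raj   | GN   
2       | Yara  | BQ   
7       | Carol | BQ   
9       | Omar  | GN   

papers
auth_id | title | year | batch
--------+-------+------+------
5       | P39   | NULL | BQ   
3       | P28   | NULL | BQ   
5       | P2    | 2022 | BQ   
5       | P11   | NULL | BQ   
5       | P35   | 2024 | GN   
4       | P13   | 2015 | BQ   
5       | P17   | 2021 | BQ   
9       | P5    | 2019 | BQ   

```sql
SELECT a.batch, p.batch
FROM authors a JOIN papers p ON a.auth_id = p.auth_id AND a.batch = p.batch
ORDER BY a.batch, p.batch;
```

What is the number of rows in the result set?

3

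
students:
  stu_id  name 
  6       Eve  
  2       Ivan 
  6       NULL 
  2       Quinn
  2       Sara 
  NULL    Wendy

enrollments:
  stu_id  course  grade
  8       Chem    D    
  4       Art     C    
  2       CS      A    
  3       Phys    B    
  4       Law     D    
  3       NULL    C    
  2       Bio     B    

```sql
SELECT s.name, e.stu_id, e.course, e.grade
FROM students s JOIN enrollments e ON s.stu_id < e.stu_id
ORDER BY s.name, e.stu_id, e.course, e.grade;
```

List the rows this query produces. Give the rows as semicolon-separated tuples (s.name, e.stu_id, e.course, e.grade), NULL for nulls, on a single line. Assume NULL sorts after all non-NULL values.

(Eve, 8, Chem, D); (Ivan, 3, Phys, B); (Ivan, 3, NULL, C); (Ivan, 4, Art, C); (Ivan, 4, Law, D); (Ivan, 8, Chem, D); (Quinn, 3, Phys, B); (Quinn, 3, NULL, C); (Quinn, 4, Art, C); (Quinn, 4, Law, D); (Quinn, 8, Chem, D); (Sara, 3, Phys, B); (Sara, 3, NULL, C); (Sara, 4, Art, C); (Sara, 4, Law, D); (Sara, 8, Chem, D); (NULL, 8, Chem, D)

INNER JOIN keeps only pairs where the ON condition holds.
Matching on s.stu_id < e.stu_id. A NULL in a compared column never satisfies the condition.
Matched pairs: 17.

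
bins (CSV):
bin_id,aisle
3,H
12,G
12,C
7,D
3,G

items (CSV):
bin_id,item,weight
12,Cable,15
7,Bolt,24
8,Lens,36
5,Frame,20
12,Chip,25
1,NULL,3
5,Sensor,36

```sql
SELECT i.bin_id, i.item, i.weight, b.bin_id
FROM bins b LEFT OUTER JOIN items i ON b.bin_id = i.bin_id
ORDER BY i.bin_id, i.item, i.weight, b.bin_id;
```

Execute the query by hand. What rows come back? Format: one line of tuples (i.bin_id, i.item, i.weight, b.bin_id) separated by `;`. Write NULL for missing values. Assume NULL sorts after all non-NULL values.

(7, Bolt, 24, 7); (12, Cable, 15, 12); (12, Cable, 15, 12); (12, Chip, 25, 12); (12, Chip, 25, 12); (NULL, NULL, NULL, 3); (NULL, NULL, NULL, 3)

LEFT JOIN keeps every row from `bins`; unmatched rows get NULL for `items`'s columns.
Matching on b.bin_id = i.bin_id.
- b[0] bin_id=3 → no match; kept with NULLs on the i side.
- b[1] bin_id=12 → 2 match(es) in i → 2 row(s).
- b[2] bin_id=12 → 2 match(es) in i → 2 row(s).
- b[3] bin_id=7 → 1 match(es) in i → 1 row(s).
- b[4] bin_id=3 → no match; kept with NULLs on the i side.
After projecting and ordering:
i.bin_id | i.item | i.weight | b.bin_id
7 | Bolt | 24 | 7
12 | Cable | 15 | 12
12 | Cable | 15 | 12
12 | Chip | 25 | 12
12 | Chip | 25 | 12
NULL | NULL | NULL | 3
NULL | NULL | NULL | 3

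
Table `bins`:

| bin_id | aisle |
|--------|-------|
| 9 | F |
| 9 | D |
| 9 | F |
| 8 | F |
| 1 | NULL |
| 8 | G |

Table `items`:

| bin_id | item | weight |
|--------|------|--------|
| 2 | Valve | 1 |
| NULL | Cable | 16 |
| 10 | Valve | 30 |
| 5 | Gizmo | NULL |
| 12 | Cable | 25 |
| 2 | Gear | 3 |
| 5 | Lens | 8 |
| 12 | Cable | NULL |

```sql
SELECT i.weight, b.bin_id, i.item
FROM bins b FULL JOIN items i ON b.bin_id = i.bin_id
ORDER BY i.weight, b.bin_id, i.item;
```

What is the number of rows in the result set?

FULL OUTER JOIN keeps every row from both sides; unmatched rows get NULL for the other side's columns.
Matching on b.bin_id = i.bin_id. A NULL in a compared column never satisfies the condition.
- b (bin_id=9) has no partner → padded with NULL.
- b (bin_id=9) has no partner → padded with NULL.
- b (bin_id=9) has no partner → padded with NULL.
- b (bin_id=8) has no partner → padded with NULL.
- b (bin_id=1) has no partner → padded with NULL.
- b (bin_id=8) has no partner → padded with NULL.
- 8 row(s) from i found no b partner → padded with NULL.
Total: 0 matched + 14 padded = 14 rows.

14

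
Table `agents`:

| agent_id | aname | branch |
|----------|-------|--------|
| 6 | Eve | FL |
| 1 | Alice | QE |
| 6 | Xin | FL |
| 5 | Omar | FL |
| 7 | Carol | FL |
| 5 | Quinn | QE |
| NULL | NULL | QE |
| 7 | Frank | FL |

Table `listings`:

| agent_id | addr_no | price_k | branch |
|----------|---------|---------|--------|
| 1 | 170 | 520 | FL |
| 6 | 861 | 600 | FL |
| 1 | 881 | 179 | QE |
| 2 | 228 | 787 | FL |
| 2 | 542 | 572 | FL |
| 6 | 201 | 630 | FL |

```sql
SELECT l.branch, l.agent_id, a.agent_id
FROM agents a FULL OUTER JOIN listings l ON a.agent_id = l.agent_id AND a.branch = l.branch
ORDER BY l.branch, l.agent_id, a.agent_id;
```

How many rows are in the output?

FULL OUTER JOIN keeps every row from both sides; unmatched rows get NULL for the other side's columns.
Matching on a.agent_id = l.agent_id AND a.branch = l.branch. A NULL in a compared column never satisfies the condition.
- a[0] agent_id=6, branch=FL → 2 match(es) in l → 2 row(s).
- a[1] agent_id=1, branch=QE → 1 match(es) in l → 1 row(s).
- a[2] agent_id=6, branch=FL → 2 match(es) in l → 2 row(s).
- a[3] agent_id=5, branch=FL → no match; kept with NULLs on the l side.
- a[4] agent_id=7, branch=FL → no match; kept with NULLs on the l side.
- a[5] agent_id=5, branch=QE → no match; kept with NULLs on the l side.
- a[6] agent_id=NULL, branch=QE → no match; kept with NULLs on the l side.
- a[7] agent_id=7, branch=FL → no match; kept with NULLs on the l side.
- plus 3 unmatched l row(s), each kept with NULL a columns.
Total: 5 matched + 8 padded = 13 rows.

13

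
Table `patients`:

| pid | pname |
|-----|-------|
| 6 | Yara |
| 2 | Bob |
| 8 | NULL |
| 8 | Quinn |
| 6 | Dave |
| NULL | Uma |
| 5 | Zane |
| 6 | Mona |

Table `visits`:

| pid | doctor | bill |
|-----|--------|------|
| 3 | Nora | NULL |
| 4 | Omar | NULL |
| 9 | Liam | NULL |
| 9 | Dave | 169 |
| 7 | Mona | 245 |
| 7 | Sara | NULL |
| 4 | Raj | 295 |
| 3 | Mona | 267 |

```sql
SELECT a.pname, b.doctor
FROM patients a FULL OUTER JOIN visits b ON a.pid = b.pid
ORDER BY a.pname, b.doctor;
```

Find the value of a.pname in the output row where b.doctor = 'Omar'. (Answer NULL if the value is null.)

FULL OUTER JOIN keeps every row from both sides; unmatched rows get NULL for the other side's columns.
Matching on a.pid = b.pid. A NULL in a compared column never satisfies the condition.
- pid=6: no b row matches, row kept with b columns NULL.
- pid=2: no b row matches, row kept with b columns NULL.
- pid=8: no b row matches, row kept with b columns NULL.
- pid=8: no b row matches, row kept with b columns NULL.
- pid=6: no b row matches, row kept with b columns NULL.
- pid=NULL: no b row matches, row kept with b columns NULL.
- pid=5: no b row matches, row kept with b columns NULL.
- pid=6: no b row matches, row kept with b columns NULL.
- plus 8 unmatched b row(s), each kept with NULL a columns.

NULL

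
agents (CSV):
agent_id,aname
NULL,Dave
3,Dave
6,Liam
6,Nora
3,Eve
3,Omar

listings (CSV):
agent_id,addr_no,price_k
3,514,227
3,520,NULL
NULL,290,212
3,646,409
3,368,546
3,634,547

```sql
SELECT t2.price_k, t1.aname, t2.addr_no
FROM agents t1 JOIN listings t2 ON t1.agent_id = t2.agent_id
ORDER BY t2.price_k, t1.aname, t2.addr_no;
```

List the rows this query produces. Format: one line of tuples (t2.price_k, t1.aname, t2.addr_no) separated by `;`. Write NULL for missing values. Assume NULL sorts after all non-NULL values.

INNER JOIN keeps only pairs where the ON condition holds.
Matching on t1.agent_id = t2.agent_id. A NULL in a compared column never satisfies the condition.
- t1[0] agent_id=NULL → no match; dropped.
- t1[1] agent_id=3 → 5 match(es) in t2 → 5 row(s).
- t1[2] agent_id=6 → no match; dropped.
- t1[3] agent_id=6 → no match; dropped.
- t1[4] agent_id=3 → 5 match(es) in t2 → 5 row(s).
- t1[5] agent_id=3 → 5 match(es) in t2 → 5 row(s).

(227, Dave, 514); (227, Eve, 514); (227, Omar, 514); (409, Dave, 646); (409, Eve, 646); (409, Omar, 646); (546, Dave, 368); (546, Eve, 368); (546, Omar, 368); (547, Dave, 634); (547, Eve, 634); (547, Omar, 634); (NULL, Dave, 520); (NULL, Eve, 520); (NULL, Omar, 520)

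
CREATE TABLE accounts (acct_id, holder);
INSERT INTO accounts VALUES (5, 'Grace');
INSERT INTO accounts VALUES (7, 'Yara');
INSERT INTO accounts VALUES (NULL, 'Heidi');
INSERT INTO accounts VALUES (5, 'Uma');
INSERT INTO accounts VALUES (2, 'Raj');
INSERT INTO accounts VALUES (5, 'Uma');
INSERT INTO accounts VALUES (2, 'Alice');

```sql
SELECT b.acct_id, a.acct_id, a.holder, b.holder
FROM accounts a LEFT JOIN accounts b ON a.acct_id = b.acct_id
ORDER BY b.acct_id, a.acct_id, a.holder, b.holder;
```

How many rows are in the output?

15

LEFT JOIN keeps every row from `accounts a`; unmatched rows get NULL for `accounts b`'s columns.
Matching on a.acct_id = b.acct_id. A NULL in a compared column never satisfies the condition.
Matched pairs: 14; unmatched a rows kept: 1.
Total: 14 matched + 1 padded = 15 rows.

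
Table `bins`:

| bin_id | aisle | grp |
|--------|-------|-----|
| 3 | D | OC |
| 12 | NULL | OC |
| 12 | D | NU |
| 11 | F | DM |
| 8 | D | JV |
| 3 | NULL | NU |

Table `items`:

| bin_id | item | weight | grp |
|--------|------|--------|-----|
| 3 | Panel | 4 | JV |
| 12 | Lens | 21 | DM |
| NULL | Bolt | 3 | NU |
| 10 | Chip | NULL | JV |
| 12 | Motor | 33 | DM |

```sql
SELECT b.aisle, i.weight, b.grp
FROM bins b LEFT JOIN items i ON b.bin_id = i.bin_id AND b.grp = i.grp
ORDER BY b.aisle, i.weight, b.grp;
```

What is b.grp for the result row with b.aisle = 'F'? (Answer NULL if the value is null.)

LEFT JOIN keeps every row from `bins`; unmatched rows get NULL for `items`'s columns.
Matching on b.bin_id = i.bin_id AND b.grp = i.grp. A NULL in a compared column never satisfies the condition.
- b row (bin_id=3, grp=OC): no match → kept, i columns NULL.
- b row (bin_id=12, grp=OC): no match → kept, i columns NULL.
- b row (bin_id=12, grp=NU): no match → kept, i columns NULL.
- b row (bin_id=11, grp=DM): no match → kept, i columns NULL.
- b row (bin_id=8, grp=JV): no match → kept, i columns NULL.
- b row (bin_id=3, grp=NU): no match → kept, i columns NULL.

DM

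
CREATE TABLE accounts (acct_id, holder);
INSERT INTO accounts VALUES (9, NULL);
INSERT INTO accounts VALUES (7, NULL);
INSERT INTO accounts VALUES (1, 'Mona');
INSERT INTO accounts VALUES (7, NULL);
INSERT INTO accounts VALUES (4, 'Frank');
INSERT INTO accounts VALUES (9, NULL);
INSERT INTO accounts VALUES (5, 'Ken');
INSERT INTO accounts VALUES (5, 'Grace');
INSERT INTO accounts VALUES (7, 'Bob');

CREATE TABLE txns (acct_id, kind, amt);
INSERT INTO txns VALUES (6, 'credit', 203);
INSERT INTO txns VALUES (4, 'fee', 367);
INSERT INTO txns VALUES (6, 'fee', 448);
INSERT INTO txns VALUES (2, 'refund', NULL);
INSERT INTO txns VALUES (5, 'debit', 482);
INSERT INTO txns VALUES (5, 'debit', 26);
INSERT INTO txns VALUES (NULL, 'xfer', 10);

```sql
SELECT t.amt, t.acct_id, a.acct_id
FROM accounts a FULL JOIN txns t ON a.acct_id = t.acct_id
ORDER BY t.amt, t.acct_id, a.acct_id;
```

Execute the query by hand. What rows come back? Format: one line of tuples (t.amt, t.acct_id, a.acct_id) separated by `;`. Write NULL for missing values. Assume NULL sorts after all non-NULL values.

FULL OUTER JOIN keeps every row from both sides; unmatched rows get NULL for the other side's columns.
Matching on a.acct_id = t.acct_id. A NULL in a compared column never satisfies the condition.
Matched pairs: 5; unmatched a rows kept: 6; unmatched t rows kept: 4.

(10, NULL, NULL); (26, 5, 5); (26, 5, 5); (203, 6, NULL); (367, 4, 4); (448, 6, NULL); (482, 5, 5); (482, 5, 5); (NULL, 2, NULL); (NULL, NULL, 1); (NULL, NULL, 7); (NULL, NULL, 7); (NULL, NULL, 7); (NULL, NULL, 9); (NULL, NULL, 9)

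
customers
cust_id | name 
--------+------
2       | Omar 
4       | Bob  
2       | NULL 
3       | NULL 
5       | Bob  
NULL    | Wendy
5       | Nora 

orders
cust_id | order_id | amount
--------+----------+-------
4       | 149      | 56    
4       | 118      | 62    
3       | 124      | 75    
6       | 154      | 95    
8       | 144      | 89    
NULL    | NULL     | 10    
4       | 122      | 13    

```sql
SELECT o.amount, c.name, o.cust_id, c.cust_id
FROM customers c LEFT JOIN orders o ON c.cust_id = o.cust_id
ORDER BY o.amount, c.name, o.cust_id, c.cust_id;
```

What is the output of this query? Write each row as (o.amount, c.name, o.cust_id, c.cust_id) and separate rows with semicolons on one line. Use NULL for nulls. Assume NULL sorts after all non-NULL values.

(13, Bob, 4, 4); (56, Bob, 4, 4); (62, Bob, 4, 4); (75, NULL, 3, 3); (NULL, Bob, NULL, 5); (NULL, Nora, NULL, 5); (NULL, Omar, NULL, 2); (NULL, Wendy, NULL, NULL); (NULL, NULL, NULL, 2)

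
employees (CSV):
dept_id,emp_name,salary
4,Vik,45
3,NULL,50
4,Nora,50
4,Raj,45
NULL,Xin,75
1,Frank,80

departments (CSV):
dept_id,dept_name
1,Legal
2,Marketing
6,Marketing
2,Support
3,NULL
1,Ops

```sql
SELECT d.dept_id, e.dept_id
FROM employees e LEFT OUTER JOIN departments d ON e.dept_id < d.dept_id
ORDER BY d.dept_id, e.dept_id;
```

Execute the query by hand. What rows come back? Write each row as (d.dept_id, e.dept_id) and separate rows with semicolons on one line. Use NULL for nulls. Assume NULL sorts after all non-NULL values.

LEFT JOIN keeps every row from `employees`; unmatched rows get NULL for `departments`'s columns.
Matching on e.dept_id < d.dept_id. A NULL in a compared column never satisfies the condition.
- e[0] dept_id=4 → 1 match(es) in d → 1 row(s).
- e[1] dept_id=3 → 1 match(es) in d → 1 row(s).
- e[2] dept_id=4 → 1 match(es) in d → 1 row(s).
- e[3] dept_id=4 → 1 match(es) in d → 1 row(s).
- e[4] dept_id=NULL → no match; kept with NULLs on the d side.
- e[5] dept_id=1 → 4 match(es) in d → 4 row(s).
After projecting and ordering:
d.dept_id | e.dept_id
2 | 1
2 | 1
3 | 1
6 | 1
6 | 3
6 | 4
6 | 4
6 | 4
NULL | NULL

(2, 1); (2, 1); (3, 1); (6, 1); (6, 3); (6, 4); (6, 4); (6, 4); (NULL, NULL)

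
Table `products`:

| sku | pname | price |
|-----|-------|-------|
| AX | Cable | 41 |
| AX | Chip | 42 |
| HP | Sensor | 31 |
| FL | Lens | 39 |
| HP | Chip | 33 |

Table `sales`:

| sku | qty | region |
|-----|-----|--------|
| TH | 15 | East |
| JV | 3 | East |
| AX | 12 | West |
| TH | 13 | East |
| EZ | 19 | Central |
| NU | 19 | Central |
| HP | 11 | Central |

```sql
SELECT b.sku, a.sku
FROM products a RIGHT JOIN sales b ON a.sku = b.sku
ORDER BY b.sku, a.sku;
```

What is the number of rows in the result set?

9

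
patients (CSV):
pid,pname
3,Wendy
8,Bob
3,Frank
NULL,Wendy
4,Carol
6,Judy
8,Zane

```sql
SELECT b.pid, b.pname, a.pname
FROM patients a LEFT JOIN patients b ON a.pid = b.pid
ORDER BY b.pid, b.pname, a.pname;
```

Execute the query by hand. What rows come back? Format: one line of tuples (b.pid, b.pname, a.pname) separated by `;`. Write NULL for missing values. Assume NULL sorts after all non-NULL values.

(3, Frank, Frank); (3, Frank, Wendy); (3, Wendy, Frank); (3, Wendy, Wendy); (4, Carol, Carol); (6, Judy, Judy); (8, Bob, Bob); (8, Bob, Zane); (8, Zane, Bob); (8, Zane, Zane); (NULL, NULL, Wendy)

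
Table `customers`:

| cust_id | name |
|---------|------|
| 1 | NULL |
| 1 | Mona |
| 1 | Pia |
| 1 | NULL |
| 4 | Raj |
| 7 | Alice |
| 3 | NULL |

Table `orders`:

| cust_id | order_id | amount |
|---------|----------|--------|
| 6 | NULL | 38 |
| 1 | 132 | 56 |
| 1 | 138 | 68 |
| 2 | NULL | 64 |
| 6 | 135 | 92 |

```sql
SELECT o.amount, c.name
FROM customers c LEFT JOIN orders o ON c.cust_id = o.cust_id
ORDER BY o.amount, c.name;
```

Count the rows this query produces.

LEFT JOIN keeps every row from `customers`; unmatched rows get NULL for `orders`'s columns.
Matching on c.cust_id = o.cust_id.
Matched pairs: 8; unmatched c rows kept: 3.
Total: 8 matched + 3 padded = 11 rows.

11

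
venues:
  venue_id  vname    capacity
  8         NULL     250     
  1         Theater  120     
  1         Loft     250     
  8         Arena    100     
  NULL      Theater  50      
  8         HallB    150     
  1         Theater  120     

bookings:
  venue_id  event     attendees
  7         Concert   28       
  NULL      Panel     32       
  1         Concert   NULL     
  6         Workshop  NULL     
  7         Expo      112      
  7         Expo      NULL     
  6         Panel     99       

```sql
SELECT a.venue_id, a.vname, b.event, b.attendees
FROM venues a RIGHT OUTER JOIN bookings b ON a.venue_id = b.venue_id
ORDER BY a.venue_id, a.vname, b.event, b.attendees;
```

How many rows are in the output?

9

RIGHT JOIN keeps every row from `bookings`; unmatched rows get NULL for `venues`'s columns.
Matching on a.venue_id = b.venue_id. A NULL in a compared column never satisfies the condition.
- a[0] venue_id=8 → no match.
- a[1] venue_id=1 → 1 match(es) in b → 1 row(s).
- a[2] venue_id=1 → 1 match(es) in b → 1 row(s).
- a[3] venue_id=8 → no match.
- a[4] venue_id=NULL → no match.
- a[5] venue_id=8 → no match.
- a[6] venue_id=1 → 1 match(es) in b → 1 row(s).
- plus 6 unmatched b row(s), each kept with NULL a columns.
Total: 3 matched + 6 padded = 9 rows.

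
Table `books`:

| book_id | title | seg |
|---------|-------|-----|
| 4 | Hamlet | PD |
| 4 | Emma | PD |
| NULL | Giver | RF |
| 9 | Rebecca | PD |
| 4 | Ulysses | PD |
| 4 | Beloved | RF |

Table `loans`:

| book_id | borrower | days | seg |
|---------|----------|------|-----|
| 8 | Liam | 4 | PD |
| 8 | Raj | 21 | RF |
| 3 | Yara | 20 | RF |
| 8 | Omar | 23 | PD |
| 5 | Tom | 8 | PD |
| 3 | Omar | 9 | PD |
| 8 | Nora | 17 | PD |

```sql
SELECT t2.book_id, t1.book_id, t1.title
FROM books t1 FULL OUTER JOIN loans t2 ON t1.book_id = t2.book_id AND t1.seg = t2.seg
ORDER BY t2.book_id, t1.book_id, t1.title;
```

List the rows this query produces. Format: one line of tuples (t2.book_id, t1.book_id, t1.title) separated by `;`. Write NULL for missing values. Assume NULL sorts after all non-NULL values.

(3, NULL, NULL); (3, NULL, NULL); (5, NULL, NULL); (8, NULL, NULL); (8, NULL, NULL); (8, NULL, NULL); (8, NULL, NULL); (NULL, 4, Beloved); (NULL, 4, Emma); (NULL, 4, Hamlet); (NULL, 4, Ulysses); (NULL, 9, Rebecca); (NULL, NULL, Giver)

FULL OUTER JOIN keeps every row from both sides; unmatched rows get NULL for the other side's columns.
Matching on t1.book_id = t2.book_id AND t1.seg = t2.seg. A NULL in a compared column never satisfies the condition.
Matched pairs: 0; unmatched t1 rows kept: 6; unmatched t2 rows kept: 7.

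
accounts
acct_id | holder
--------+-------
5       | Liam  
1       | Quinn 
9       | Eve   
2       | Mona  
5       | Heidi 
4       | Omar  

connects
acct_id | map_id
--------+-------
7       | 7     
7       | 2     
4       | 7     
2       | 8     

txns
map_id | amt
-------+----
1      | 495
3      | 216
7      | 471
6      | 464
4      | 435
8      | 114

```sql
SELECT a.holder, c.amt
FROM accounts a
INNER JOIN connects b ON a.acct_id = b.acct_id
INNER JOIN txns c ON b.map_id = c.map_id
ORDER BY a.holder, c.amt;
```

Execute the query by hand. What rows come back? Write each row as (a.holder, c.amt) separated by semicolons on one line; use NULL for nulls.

Joins associate left-to-right: accounts INNER JOIN connects on acct_id gives 2 intermediate row(s).
Then INNER JOIN `txns c` on map_id: keep only rows whose b.map_id appears in c.

(Mona, 114); (Omar, 471)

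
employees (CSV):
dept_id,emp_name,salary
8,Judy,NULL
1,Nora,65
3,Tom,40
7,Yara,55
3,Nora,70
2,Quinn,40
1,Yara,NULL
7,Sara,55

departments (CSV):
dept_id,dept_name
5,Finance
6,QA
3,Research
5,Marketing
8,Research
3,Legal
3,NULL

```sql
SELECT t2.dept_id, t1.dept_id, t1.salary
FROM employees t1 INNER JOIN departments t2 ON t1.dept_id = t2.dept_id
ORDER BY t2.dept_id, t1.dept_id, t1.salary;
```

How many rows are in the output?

7

INNER JOIN keeps only pairs where the ON condition holds.
Matching on t1.dept_id = t2.dept_id.
- t1[0] dept_id=8 → 1 match(es) in t2 → 1 row(s).
- t1[1] dept_id=1 → no match; dropped.
- t1[2] dept_id=3 → 3 match(es) in t2 → 3 row(s).
- t1[3] dept_id=7 → no match; dropped.
- t1[4] dept_id=3 → 3 match(es) in t2 → 3 row(s).
- t1[5] dept_id=2 → no match; dropped.
- t1[6] dept_id=1 → no match; dropped.
- t1[7] dept_id=7 → no match; dropped.
Total: 7 rows.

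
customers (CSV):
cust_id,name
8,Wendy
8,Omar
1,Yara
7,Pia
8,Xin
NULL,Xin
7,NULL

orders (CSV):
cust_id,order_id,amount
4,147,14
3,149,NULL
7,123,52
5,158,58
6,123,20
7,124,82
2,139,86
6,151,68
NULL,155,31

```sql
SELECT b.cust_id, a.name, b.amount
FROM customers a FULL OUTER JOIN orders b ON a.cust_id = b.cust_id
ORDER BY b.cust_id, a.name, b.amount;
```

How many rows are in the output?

16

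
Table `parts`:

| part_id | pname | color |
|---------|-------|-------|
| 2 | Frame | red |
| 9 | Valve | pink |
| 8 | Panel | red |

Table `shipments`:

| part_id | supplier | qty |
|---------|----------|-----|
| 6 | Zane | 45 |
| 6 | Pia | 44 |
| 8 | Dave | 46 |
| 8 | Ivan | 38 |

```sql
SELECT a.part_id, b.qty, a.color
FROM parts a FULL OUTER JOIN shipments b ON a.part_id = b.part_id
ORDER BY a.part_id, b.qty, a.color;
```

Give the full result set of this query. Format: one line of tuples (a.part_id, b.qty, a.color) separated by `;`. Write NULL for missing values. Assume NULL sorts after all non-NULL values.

FULL OUTER JOIN keeps every row from both sides; unmatched rows get NULL for the other side's columns.
Matching on a.part_id = b.part_id.
Matched pairs: 2; unmatched a rows kept: 2; unmatched b rows kept: 2.

(2, NULL, red); (8, 38, red); (8, 46, red); (9, NULL, pink); (NULL, 44, NULL); (NULL, 45, NULL)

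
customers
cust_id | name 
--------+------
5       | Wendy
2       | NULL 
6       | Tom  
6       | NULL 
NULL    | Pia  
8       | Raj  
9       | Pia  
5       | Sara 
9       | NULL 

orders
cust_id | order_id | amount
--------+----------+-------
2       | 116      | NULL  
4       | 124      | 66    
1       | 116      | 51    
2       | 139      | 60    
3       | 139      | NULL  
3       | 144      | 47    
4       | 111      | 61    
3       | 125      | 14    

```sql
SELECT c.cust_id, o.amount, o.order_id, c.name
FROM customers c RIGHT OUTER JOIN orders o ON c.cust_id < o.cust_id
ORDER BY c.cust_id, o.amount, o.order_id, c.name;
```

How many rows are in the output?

8

RIGHT JOIN keeps every row from `orders`; unmatched rows get NULL for `customers`'s columns.
Matching on c.cust_id < o.cust_id. A NULL in a compared column never satisfies the condition.
- c[0] cust_id=5 → no match.
- c[1] cust_id=2 → 5 match(es) in o → 5 row(s).
- c[2] cust_id=6 → no match.
- c[3] cust_id=6 → no match.
- c[4] cust_id=NULL → no match.
- c[5] cust_id=8 → no match.
- c[6] cust_id=9 → no match.
- c[7] cust_id=5 → no match.
- c[8] cust_id=9 → no match.
- 3 row(s) from o found no c partner → padded with NULL.
Total: 5 matched + 3 padded = 8 rows.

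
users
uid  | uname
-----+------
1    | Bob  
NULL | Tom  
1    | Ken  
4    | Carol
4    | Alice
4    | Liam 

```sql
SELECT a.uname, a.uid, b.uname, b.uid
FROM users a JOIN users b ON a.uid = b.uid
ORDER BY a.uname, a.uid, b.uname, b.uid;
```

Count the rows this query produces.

13

INNER JOIN keeps only pairs where the ON condition holds.
Matching on a.uid = b.uid. A NULL in a compared column never satisfies the condition.
- a[0] uid=1 → 2 match(es) in b → 2 row(s).
- a[1] uid=NULL → no match; dropped.
- a[2] uid=1 → 2 match(es) in b → 2 row(s).
- a[3] uid=4 → 3 match(es) in b → 3 row(s).
- a[4] uid=4 → 3 match(es) in b → 3 row(s).
- a[5] uid=4 → 3 match(es) in b → 3 row(s).
Total: 13 rows.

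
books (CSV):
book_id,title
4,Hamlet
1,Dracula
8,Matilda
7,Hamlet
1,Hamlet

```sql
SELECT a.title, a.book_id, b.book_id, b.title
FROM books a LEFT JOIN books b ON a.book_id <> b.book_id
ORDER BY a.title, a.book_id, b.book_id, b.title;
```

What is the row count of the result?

LEFT JOIN keeps every row from `books a`; unmatched rows get NULL for `books b`'s columns.
Matching on a.book_id <> b.book_id.
- book_id=4: 4 matching b row(s), so 4 row(s) emitted.
- book_id=1: 3 matching b row(s), so 3 row(s) emitted.
- book_id=8: 4 matching b row(s), so 4 row(s) emitted.
- book_id=7: 4 matching b row(s), so 4 row(s) emitted.
- book_id=1: 3 matching b row(s), so 3 row(s) emitted.
Total: 18 rows.

18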